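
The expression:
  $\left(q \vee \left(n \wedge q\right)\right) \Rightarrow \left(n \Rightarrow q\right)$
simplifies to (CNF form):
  $\text{True}$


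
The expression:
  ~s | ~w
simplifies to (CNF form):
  ~s | ~w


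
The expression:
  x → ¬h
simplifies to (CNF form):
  ¬h ∨ ¬x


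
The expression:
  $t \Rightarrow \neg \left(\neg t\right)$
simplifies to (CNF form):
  $\text{True}$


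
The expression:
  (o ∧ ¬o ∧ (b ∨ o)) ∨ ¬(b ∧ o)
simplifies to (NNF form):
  ¬b ∨ ¬o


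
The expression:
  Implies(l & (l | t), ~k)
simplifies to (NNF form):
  ~k | ~l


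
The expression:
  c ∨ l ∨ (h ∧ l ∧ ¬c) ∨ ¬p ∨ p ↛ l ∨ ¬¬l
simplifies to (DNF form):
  True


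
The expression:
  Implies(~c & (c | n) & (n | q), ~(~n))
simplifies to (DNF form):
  True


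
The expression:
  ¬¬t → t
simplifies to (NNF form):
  True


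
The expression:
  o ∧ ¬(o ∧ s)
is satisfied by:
  {o: True, s: False}


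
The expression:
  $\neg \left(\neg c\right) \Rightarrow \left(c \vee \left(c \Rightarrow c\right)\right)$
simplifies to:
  $\text{True}$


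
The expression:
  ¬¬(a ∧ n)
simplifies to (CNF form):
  a ∧ n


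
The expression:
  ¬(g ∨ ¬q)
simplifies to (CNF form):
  q ∧ ¬g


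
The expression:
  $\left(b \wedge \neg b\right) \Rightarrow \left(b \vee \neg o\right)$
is always true.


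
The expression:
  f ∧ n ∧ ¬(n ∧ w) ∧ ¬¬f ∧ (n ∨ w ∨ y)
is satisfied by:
  {f: True, n: True, w: False}


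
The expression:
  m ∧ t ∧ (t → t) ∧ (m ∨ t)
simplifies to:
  m ∧ t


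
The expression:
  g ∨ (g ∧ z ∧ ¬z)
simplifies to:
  g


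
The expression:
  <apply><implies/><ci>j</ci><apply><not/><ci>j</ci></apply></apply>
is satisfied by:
  {j: False}


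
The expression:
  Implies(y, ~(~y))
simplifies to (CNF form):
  True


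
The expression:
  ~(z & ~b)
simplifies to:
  b | ~z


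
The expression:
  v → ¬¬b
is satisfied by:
  {b: True, v: False}
  {v: False, b: False}
  {v: True, b: True}


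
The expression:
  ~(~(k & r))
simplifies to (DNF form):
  k & r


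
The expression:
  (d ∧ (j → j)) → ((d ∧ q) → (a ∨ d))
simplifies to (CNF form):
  True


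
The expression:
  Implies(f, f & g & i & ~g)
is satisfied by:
  {f: False}


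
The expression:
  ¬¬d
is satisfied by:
  {d: True}


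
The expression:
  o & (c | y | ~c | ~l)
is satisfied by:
  {o: True}


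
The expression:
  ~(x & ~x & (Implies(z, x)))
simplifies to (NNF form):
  True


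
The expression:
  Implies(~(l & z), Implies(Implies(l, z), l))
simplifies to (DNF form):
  l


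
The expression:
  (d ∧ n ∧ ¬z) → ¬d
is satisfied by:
  {z: True, n: False, d: False}
  {z: False, n: False, d: False}
  {d: True, z: True, n: False}
  {d: True, z: False, n: False}
  {n: True, z: True, d: False}
  {n: True, z: False, d: False}
  {n: True, d: True, z: True}


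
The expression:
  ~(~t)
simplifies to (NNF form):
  t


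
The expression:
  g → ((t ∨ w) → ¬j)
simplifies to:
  (¬t ∧ ¬w) ∨ ¬g ∨ ¬j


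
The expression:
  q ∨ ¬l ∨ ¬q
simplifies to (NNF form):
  True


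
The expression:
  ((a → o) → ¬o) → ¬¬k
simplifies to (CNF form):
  k ∨ o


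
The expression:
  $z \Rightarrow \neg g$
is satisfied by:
  {g: False, z: False}
  {z: True, g: False}
  {g: True, z: False}


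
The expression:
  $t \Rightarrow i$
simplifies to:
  $i \vee \neg t$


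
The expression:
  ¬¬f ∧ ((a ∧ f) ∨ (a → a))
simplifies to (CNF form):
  f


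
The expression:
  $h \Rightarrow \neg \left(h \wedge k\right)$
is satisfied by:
  {h: False, k: False}
  {k: True, h: False}
  {h: True, k: False}


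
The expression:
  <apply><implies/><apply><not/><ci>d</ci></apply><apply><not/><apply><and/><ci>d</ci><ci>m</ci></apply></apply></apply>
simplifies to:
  <true/>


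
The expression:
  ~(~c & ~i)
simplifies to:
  c | i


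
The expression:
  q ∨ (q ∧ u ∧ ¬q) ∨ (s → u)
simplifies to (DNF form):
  q ∨ u ∨ ¬s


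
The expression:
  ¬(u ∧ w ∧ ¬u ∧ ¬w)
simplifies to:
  True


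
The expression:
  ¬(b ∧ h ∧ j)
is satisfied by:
  {h: False, b: False, j: False}
  {j: True, h: False, b: False}
  {b: True, h: False, j: False}
  {j: True, b: True, h: False}
  {h: True, j: False, b: False}
  {j: True, h: True, b: False}
  {b: True, h: True, j: False}


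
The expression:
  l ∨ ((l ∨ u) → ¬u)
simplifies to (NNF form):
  l ∨ ¬u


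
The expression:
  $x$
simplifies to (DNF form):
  $x$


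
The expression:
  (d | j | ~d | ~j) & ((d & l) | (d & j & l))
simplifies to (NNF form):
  d & l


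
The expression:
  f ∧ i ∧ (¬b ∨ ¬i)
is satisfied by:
  {i: True, f: True, b: False}


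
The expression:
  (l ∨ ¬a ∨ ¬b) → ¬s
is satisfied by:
  {b: True, a: True, l: False, s: False}
  {b: True, a: False, l: False, s: False}
  {a: True, b: False, l: False, s: False}
  {b: False, a: False, l: False, s: False}
  {b: True, l: True, a: True, s: False}
  {b: True, l: True, a: False, s: False}
  {l: True, a: True, b: False, s: False}
  {l: True, b: False, a: False, s: False}
  {b: True, s: True, l: False, a: True}


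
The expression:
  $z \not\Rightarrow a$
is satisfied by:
  {z: True, a: False}


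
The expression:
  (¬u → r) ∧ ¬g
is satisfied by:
  {r: True, u: True, g: False}
  {r: True, g: False, u: False}
  {u: True, g: False, r: False}


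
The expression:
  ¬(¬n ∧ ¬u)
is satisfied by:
  {n: True, u: True}
  {n: True, u: False}
  {u: True, n: False}


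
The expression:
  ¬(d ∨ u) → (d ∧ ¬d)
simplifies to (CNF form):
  d ∨ u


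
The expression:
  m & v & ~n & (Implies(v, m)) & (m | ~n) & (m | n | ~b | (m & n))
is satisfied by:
  {m: True, v: True, n: False}


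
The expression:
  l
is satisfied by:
  {l: True}


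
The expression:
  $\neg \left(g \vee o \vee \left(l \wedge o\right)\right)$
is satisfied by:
  {g: False, o: False}


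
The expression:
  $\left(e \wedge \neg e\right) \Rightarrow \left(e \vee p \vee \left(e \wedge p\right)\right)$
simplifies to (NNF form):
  $\text{True}$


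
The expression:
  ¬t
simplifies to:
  ¬t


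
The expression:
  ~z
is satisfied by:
  {z: False}


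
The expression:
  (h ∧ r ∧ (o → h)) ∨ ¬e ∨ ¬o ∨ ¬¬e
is always true.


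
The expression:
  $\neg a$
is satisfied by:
  {a: False}


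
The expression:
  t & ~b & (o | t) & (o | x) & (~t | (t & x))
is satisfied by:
  {t: True, x: True, b: False}


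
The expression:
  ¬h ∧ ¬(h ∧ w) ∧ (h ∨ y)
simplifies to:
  y ∧ ¬h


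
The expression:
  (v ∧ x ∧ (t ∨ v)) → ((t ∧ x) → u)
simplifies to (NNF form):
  u ∨ ¬t ∨ ¬v ∨ ¬x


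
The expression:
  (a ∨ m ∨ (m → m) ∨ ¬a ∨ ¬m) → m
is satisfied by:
  {m: True}


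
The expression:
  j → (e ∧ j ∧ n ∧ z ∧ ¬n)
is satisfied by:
  {j: False}


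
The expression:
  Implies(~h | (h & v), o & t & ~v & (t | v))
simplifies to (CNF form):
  ~v & (h | o) & (h | t)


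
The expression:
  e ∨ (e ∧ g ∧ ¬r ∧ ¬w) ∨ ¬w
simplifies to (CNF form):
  e ∨ ¬w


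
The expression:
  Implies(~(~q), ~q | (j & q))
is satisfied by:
  {j: True, q: False}
  {q: False, j: False}
  {q: True, j: True}


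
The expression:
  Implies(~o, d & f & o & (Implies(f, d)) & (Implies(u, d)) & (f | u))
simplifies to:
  o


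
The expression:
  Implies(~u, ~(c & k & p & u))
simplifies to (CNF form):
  True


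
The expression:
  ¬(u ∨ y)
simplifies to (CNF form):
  ¬u ∧ ¬y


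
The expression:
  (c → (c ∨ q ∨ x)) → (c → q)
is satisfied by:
  {q: True, c: False}
  {c: False, q: False}
  {c: True, q: True}


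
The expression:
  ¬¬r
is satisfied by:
  {r: True}


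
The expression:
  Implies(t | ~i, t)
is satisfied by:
  {i: True, t: True}
  {i: True, t: False}
  {t: True, i: False}


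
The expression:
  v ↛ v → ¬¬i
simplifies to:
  True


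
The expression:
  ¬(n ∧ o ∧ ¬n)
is always true.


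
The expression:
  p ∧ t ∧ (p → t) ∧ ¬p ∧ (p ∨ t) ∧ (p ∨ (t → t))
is never true.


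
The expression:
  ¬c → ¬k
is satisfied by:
  {c: True, k: False}
  {k: False, c: False}
  {k: True, c: True}


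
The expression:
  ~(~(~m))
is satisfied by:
  {m: False}


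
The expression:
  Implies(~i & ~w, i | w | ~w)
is always true.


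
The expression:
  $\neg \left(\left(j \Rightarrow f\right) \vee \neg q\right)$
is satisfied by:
  {j: True, q: True, f: False}


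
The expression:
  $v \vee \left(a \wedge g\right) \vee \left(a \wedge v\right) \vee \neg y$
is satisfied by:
  {a: True, v: True, g: True, y: False}
  {a: True, v: True, g: False, y: False}
  {v: True, g: True, a: False, y: False}
  {v: True, a: False, g: False, y: False}
  {a: True, g: True, v: False, y: False}
  {a: True, g: False, v: False, y: False}
  {g: True, a: False, v: False, y: False}
  {a: False, g: False, v: False, y: False}
  {a: True, y: True, v: True, g: True}
  {a: True, y: True, v: True, g: False}
  {y: True, v: True, g: True, a: False}
  {y: True, v: True, g: False, a: False}
  {y: True, a: True, g: True, v: False}


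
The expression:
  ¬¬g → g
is always true.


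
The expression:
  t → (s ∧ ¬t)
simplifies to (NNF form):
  ¬t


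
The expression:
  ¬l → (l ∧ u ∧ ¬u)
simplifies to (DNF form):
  l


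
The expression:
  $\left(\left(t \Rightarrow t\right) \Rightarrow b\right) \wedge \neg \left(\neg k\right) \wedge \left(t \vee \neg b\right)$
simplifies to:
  $b \wedge k \wedge t$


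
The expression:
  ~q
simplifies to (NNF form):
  ~q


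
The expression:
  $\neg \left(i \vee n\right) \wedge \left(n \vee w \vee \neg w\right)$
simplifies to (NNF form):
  $\neg i \wedge \neg n$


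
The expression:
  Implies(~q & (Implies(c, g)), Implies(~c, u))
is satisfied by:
  {q: True, c: True, u: True}
  {q: True, c: True, u: False}
  {q: True, u: True, c: False}
  {q: True, u: False, c: False}
  {c: True, u: True, q: False}
  {c: True, u: False, q: False}
  {u: True, c: False, q: False}


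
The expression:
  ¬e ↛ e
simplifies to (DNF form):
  True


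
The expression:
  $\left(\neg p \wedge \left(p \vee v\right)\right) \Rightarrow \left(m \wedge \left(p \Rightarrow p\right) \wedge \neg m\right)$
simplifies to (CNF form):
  $p \vee \neg v$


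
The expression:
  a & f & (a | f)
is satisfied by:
  {a: True, f: True}


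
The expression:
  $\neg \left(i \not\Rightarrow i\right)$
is always true.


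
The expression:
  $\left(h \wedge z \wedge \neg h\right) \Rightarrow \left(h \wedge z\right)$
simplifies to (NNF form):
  $\text{True}$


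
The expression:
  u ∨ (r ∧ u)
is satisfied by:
  {u: True}


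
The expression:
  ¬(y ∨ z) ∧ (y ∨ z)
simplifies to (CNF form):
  False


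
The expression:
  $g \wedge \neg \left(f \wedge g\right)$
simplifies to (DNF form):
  $g \wedge \neg f$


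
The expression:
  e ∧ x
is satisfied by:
  {e: True, x: True}


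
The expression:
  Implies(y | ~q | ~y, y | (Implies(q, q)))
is always true.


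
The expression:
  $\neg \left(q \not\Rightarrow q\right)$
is always true.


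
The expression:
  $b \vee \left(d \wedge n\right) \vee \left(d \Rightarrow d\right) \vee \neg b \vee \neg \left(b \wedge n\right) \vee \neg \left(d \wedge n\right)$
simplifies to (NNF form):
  $\text{True}$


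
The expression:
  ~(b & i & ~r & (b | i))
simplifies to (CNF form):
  r | ~b | ~i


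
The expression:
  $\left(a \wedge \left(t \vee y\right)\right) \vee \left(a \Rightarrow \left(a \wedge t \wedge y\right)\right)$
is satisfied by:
  {y: True, t: True, a: False}
  {y: True, t: False, a: False}
  {t: True, y: False, a: False}
  {y: False, t: False, a: False}
  {y: True, a: True, t: True}
  {y: True, a: True, t: False}
  {a: True, t: True, y: False}


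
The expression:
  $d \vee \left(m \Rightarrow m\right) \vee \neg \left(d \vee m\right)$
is always true.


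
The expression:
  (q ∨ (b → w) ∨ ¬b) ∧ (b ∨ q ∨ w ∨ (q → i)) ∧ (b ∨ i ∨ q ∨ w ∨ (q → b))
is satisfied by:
  {q: True, w: True, b: False}
  {q: True, w: False, b: False}
  {w: True, q: False, b: False}
  {q: False, w: False, b: False}
  {b: True, q: True, w: True}
  {b: True, q: True, w: False}
  {b: True, w: True, q: False}


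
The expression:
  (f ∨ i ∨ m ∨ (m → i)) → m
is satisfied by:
  {m: True}


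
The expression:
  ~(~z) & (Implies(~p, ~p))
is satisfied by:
  {z: True}


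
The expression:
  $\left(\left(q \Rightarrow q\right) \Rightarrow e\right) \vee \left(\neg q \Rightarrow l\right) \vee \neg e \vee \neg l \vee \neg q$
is always true.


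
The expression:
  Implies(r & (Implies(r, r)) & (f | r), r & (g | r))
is always true.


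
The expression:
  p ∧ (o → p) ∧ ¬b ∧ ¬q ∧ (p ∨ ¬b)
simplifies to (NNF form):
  p ∧ ¬b ∧ ¬q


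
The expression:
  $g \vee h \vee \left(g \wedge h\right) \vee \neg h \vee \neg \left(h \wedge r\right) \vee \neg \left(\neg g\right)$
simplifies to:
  $\text{True}$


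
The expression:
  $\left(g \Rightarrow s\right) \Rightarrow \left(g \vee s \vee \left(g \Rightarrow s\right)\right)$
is always true.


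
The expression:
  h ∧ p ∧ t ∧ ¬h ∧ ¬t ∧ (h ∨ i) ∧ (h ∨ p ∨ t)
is never true.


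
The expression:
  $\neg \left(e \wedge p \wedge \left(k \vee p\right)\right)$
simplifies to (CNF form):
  $\neg e \vee \neg p$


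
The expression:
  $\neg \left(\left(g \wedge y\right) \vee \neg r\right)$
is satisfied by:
  {r: True, g: False, y: False}
  {r: True, y: True, g: False}
  {r: True, g: True, y: False}


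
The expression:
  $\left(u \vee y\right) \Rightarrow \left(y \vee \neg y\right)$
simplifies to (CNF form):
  $\text{True}$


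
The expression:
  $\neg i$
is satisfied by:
  {i: False}


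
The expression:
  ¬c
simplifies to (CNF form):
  ¬c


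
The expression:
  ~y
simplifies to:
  ~y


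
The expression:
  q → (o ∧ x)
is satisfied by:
  {o: True, x: True, q: False}
  {o: True, x: False, q: False}
  {x: True, o: False, q: False}
  {o: False, x: False, q: False}
  {o: True, q: True, x: True}


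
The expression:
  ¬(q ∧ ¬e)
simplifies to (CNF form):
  e ∨ ¬q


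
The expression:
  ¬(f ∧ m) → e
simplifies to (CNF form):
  (e ∨ f) ∧ (e ∨ m)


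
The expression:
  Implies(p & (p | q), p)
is always true.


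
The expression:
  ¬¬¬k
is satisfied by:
  {k: False}


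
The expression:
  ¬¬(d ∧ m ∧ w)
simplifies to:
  d ∧ m ∧ w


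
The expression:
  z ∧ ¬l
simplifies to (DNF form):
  z ∧ ¬l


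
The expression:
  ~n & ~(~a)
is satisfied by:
  {a: True, n: False}


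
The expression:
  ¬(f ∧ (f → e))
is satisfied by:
  {e: False, f: False}
  {f: True, e: False}
  {e: True, f: False}


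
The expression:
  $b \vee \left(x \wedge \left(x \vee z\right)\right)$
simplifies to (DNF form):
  $b \vee x$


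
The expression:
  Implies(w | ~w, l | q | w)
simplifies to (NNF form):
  l | q | w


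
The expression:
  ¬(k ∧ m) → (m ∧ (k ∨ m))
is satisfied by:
  {m: True}


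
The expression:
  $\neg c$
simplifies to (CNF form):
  $\neg c$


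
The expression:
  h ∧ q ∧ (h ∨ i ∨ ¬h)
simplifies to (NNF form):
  h ∧ q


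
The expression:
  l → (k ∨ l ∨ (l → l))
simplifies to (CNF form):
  True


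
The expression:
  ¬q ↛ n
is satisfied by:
  {n: False, q: False}


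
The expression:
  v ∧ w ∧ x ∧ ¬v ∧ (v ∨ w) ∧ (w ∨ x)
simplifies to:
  False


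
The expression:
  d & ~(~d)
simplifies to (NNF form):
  d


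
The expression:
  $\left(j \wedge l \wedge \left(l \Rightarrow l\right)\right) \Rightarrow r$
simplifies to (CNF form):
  $r \vee \neg j \vee \neg l$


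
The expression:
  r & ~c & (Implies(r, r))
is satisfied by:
  {r: True, c: False}


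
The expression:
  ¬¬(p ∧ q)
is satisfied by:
  {p: True, q: True}


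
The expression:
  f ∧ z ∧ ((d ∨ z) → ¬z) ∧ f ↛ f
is never true.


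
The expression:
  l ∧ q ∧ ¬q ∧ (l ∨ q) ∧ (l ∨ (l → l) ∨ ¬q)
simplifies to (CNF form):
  False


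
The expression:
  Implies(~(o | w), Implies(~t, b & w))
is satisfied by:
  {t: True, w: True, o: True}
  {t: True, w: True, o: False}
  {t: True, o: True, w: False}
  {t: True, o: False, w: False}
  {w: True, o: True, t: False}
  {w: True, o: False, t: False}
  {o: True, w: False, t: False}


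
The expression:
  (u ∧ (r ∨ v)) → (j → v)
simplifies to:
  v ∨ ¬j ∨ ¬r ∨ ¬u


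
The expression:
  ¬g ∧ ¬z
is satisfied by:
  {g: False, z: False}


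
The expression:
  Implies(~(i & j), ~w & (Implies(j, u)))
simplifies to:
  (i & j) | (u & ~w) | (~j & ~w)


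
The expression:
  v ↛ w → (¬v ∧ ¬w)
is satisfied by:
  {w: True, v: False}
  {v: False, w: False}
  {v: True, w: True}


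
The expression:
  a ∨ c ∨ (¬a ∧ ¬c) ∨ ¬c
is always true.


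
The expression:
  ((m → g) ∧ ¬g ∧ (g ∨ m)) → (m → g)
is always true.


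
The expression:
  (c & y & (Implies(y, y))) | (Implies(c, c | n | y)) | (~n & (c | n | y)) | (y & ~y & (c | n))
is always true.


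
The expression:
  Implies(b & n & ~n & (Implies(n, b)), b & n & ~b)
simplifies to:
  True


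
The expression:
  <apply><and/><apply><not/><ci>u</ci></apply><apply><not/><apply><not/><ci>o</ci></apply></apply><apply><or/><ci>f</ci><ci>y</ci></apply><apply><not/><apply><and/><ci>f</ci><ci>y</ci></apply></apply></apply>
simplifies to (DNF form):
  <apply><or/><apply><and/><ci>f</ci><ci>o</ci><apply><not/><ci>f</ci></apply><apply><not/><ci>u</ci></apply></apply><apply><and/><ci>f</ci><ci>o</ci><apply><not/><ci>u</ci></apply><apply><not/><ci>y</ci></apply></apply><apply><and/><ci>o</ci><ci>y</ci><apply><not/><ci>f</ci></apply><apply><not/><ci>u</ci></apply></apply><apply><and/><ci>o</ci><ci>y</ci><apply><not/><ci>u</ci></apply><apply><not/><ci>y</ci></apply></apply></apply>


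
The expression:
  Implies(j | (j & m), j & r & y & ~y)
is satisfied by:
  {j: False}


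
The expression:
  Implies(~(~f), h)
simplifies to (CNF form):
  h | ~f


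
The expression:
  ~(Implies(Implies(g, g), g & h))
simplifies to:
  ~g | ~h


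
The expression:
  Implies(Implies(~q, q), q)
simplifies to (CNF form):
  True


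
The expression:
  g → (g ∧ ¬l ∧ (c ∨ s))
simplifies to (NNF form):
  (c ∧ ¬l) ∨ (s ∧ ¬l) ∨ ¬g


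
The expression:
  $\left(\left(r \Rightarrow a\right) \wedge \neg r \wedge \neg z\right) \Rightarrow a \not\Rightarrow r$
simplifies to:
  $a \vee r \vee z$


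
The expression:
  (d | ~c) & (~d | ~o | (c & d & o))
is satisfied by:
  {o: False, c: False, d: False}
  {d: True, o: False, c: False}
  {o: True, d: False, c: False}
  {d: True, c: True, o: False}
  {d: True, c: True, o: True}


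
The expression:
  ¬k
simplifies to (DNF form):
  ¬k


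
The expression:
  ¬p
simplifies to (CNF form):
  ¬p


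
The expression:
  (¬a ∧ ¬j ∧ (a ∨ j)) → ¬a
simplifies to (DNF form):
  True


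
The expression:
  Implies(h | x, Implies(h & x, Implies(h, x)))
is always true.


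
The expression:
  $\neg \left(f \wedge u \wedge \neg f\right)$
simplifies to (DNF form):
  $\text{True}$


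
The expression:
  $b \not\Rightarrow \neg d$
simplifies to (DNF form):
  $b \wedge d$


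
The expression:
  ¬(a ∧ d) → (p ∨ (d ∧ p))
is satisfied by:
  {d: True, p: True, a: True}
  {d: True, p: True, a: False}
  {p: True, a: True, d: False}
  {p: True, a: False, d: False}
  {d: True, a: True, p: False}


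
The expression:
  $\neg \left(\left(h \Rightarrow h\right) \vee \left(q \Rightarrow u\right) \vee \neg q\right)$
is never true.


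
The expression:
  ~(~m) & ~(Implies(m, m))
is never true.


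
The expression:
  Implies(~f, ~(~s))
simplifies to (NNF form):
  f | s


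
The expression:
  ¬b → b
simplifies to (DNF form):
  b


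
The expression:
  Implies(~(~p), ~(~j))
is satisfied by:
  {j: True, p: False}
  {p: False, j: False}
  {p: True, j: True}


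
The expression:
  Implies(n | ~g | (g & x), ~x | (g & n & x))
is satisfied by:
  {g: True, n: True, x: False}
  {g: True, n: False, x: False}
  {n: True, g: False, x: False}
  {g: False, n: False, x: False}
  {x: True, g: True, n: True}


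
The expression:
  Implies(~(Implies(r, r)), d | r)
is always true.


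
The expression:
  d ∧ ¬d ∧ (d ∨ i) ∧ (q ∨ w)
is never true.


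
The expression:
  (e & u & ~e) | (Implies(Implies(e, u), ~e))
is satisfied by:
  {u: False, e: False}
  {e: True, u: False}
  {u: True, e: False}


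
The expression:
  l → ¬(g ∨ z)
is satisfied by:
  {z: False, l: False, g: False}
  {g: True, z: False, l: False}
  {z: True, g: False, l: False}
  {g: True, z: True, l: False}
  {l: True, g: False, z: False}


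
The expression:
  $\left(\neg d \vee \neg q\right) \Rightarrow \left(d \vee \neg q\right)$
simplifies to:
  $d \vee \neg q$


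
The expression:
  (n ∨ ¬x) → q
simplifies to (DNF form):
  q ∨ (x ∧ ¬n)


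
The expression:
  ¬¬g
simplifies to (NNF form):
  g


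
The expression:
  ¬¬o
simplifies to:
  o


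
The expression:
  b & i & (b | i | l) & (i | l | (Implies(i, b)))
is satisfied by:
  {i: True, b: True}


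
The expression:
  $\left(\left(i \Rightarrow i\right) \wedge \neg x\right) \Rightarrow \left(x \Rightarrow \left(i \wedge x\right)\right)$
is always true.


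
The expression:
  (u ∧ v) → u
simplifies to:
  True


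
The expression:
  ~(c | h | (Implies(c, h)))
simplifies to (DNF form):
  False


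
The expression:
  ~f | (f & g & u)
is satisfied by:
  {g: True, u: True, f: False}
  {g: True, u: False, f: False}
  {u: True, g: False, f: False}
  {g: False, u: False, f: False}
  {f: True, g: True, u: True}


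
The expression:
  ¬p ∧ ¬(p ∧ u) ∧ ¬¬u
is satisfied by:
  {u: True, p: False}


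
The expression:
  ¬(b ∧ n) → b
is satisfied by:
  {b: True}


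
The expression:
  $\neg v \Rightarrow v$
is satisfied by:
  {v: True}


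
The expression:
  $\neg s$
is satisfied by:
  {s: False}


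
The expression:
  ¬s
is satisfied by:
  {s: False}


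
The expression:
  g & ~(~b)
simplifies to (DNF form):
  b & g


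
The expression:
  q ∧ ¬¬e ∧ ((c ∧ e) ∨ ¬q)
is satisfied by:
  {c: True, e: True, q: True}


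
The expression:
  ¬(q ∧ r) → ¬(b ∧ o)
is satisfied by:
  {q: True, r: True, o: False, b: False}
  {q: True, r: False, o: False, b: False}
  {r: True, q: False, o: False, b: False}
  {q: False, r: False, o: False, b: False}
  {b: True, q: True, r: True, o: False}
  {b: True, q: True, r: False, o: False}
  {b: True, r: True, q: False, o: False}
  {b: True, r: False, q: False, o: False}
  {q: True, o: True, r: True, b: False}
  {q: True, o: True, r: False, b: False}
  {o: True, r: True, q: False, b: False}
  {o: True, q: False, r: False, b: False}
  {b: True, q: True, o: True, r: True}


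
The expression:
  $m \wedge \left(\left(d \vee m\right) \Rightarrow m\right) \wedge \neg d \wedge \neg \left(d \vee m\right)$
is never true.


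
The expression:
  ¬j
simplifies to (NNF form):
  ¬j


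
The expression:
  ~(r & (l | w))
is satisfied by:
  {l: False, r: False, w: False}
  {w: True, l: False, r: False}
  {l: True, w: False, r: False}
  {w: True, l: True, r: False}
  {r: True, w: False, l: False}


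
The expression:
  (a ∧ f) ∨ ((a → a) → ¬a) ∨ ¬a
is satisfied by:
  {f: True, a: False}
  {a: False, f: False}
  {a: True, f: True}


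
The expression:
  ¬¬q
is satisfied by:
  {q: True}


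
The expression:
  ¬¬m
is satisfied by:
  {m: True}


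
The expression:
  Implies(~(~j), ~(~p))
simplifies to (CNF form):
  p | ~j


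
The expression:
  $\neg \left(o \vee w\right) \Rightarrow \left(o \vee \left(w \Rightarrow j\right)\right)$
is always true.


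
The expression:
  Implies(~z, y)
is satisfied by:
  {y: True, z: True}
  {y: True, z: False}
  {z: True, y: False}


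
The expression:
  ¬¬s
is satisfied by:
  {s: True}


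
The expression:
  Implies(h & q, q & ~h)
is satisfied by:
  {h: False, q: False}
  {q: True, h: False}
  {h: True, q: False}


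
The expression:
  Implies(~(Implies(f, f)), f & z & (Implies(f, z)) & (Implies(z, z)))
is always true.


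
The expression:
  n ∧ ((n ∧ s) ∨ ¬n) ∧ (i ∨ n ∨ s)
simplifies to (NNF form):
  n ∧ s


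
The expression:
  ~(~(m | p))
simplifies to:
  m | p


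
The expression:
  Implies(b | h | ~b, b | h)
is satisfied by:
  {b: True, h: True}
  {b: True, h: False}
  {h: True, b: False}


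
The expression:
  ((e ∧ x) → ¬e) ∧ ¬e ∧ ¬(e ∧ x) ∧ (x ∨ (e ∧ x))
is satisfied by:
  {x: True, e: False}


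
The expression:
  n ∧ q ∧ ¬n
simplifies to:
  False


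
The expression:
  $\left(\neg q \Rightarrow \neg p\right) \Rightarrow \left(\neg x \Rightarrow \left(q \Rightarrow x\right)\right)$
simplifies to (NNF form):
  $x \vee \neg q$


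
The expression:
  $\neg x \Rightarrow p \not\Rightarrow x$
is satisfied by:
  {x: True, p: True}
  {x: True, p: False}
  {p: True, x: False}


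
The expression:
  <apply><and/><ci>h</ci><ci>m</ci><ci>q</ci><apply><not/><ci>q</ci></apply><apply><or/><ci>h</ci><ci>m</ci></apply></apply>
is never true.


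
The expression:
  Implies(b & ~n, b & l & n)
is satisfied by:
  {n: True, b: False}
  {b: False, n: False}
  {b: True, n: True}


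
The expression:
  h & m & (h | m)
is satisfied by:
  {h: True, m: True}


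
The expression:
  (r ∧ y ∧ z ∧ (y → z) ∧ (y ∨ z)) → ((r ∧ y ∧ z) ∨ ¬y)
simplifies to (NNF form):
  True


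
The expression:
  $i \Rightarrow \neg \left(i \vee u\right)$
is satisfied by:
  {i: False}


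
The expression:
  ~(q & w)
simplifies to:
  ~q | ~w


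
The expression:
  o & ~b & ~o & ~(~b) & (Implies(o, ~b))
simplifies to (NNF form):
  False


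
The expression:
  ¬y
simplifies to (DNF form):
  ¬y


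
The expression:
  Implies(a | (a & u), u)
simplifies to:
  u | ~a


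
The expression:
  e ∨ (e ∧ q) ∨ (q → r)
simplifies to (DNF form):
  e ∨ r ∨ ¬q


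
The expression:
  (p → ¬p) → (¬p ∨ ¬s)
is always true.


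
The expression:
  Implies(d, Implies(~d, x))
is always true.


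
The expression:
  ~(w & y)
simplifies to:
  ~w | ~y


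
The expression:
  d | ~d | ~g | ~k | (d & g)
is always true.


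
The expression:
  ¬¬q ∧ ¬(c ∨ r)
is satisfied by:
  {q: True, r: False, c: False}


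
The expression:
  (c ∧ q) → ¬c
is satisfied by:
  {c: False, q: False}
  {q: True, c: False}
  {c: True, q: False}


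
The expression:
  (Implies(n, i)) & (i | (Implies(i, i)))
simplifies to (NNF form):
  i | ~n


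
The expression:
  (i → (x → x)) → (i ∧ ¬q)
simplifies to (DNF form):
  i ∧ ¬q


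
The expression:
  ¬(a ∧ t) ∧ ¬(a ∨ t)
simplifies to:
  ¬a ∧ ¬t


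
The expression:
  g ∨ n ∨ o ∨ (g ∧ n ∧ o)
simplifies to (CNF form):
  g ∨ n ∨ o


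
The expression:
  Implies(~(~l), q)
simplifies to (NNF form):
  q | ~l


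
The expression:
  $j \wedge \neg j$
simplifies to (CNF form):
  $\text{False}$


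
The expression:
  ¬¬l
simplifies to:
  l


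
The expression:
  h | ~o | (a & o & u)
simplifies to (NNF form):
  h | ~o | (a & u)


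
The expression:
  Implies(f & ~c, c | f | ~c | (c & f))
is always true.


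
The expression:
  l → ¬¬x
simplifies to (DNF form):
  x ∨ ¬l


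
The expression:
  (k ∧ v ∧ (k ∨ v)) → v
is always true.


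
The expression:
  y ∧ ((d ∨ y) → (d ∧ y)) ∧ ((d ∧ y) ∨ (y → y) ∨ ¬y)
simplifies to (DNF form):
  d ∧ y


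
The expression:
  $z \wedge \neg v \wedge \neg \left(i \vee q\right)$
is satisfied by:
  {z: True, q: False, v: False, i: False}


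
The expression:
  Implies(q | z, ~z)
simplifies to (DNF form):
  ~z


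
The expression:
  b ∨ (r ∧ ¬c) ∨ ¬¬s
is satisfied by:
  {r: True, b: True, s: True, c: False}
  {b: True, s: True, c: False, r: False}
  {r: True, b: True, s: True, c: True}
  {b: True, s: True, c: True, r: False}
  {b: True, r: True, c: False, s: False}
  {b: True, c: False, s: False, r: False}
  {b: True, r: True, c: True, s: False}
  {b: True, c: True, s: False, r: False}
  {r: True, s: True, c: False, b: False}
  {s: True, r: False, c: False, b: False}
  {r: True, s: True, c: True, b: False}
  {s: True, c: True, r: False, b: False}
  {r: True, c: False, s: False, b: False}


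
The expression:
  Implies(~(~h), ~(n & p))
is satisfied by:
  {p: False, n: False, h: False}
  {h: True, p: False, n: False}
  {n: True, p: False, h: False}
  {h: True, n: True, p: False}
  {p: True, h: False, n: False}
  {h: True, p: True, n: False}
  {n: True, p: True, h: False}


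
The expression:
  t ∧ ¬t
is never true.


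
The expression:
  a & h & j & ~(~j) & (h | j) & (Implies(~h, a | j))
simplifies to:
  a & h & j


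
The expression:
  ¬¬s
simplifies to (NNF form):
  s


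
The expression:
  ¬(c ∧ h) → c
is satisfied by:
  {c: True}


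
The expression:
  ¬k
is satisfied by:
  {k: False}


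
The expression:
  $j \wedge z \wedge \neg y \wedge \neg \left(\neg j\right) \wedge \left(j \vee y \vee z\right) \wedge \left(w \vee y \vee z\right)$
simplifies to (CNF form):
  $j \wedge z \wedge \neg y$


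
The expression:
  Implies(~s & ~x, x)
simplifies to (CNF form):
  s | x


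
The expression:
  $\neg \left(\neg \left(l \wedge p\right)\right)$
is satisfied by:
  {p: True, l: True}


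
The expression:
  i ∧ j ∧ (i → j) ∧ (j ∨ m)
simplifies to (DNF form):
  i ∧ j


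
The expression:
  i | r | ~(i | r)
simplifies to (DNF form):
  True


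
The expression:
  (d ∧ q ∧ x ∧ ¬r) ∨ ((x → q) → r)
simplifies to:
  r ∨ (d ∧ x) ∨ (x ∧ ¬q)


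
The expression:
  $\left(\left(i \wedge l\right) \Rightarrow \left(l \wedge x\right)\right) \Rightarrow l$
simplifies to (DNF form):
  $l$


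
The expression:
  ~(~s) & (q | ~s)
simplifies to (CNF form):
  q & s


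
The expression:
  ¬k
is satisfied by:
  {k: False}


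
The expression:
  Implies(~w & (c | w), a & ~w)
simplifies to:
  a | w | ~c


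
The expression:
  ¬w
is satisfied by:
  {w: False}


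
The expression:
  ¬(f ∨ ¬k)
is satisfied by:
  {k: True, f: False}


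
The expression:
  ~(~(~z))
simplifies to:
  ~z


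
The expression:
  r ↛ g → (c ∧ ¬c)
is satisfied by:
  {g: True, r: False}
  {r: False, g: False}
  {r: True, g: True}


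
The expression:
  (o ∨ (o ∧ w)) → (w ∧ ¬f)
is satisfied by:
  {w: True, o: False, f: False}
  {w: False, o: False, f: False}
  {f: True, w: True, o: False}
  {f: True, w: False, o: False}
  {o: True, w: True, f: False}


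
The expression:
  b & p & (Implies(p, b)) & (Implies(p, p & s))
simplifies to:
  b & p & s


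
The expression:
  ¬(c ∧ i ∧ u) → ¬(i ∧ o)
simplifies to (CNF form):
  (c ∨ ¬i ∨ ¬o) ∧ (u ∨ ¬i ∨ ¬o)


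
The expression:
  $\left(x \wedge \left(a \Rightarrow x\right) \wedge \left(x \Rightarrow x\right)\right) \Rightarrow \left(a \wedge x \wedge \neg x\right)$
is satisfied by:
  {x: False}


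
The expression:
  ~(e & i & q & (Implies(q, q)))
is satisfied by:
  {e: False, q: False, i: False}
  {i: True, e: False, q: False}
  {q: True, e: False, i: False}
  {i: True, q: True, e: False}
  {e: True, i: False, q: False}
  {i: True, e: True, q: False}
  {q: True, e: True, i: False}


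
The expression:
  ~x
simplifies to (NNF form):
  ~x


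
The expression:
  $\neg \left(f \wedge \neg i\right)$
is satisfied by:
  {i: True, f: False}
  {f: False, i: False}
  {f: True, i: True}


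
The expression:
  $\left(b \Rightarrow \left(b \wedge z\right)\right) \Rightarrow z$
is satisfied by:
  {b: True, z: True}
  {b: True, z: False}
  {z: True, b: False}


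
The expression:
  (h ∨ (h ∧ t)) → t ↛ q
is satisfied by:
  {t: True, h: False, q: False}
  {t: False, h: False, q: False}
  {q: True, t: True, h: False}
  {q: True, t: False, h: False}
  {h: True, t: True, q: False}


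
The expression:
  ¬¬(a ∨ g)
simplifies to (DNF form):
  a ∨ g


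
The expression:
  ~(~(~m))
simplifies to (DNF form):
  ~m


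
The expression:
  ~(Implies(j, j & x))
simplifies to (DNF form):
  j & ~x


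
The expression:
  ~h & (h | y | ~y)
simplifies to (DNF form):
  ~h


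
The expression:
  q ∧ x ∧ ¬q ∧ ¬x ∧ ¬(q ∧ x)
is never true.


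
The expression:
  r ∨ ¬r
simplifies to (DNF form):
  True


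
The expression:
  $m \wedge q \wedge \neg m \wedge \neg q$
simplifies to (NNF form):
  $\text{False}$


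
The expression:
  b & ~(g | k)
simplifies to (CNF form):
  b & ~g & ~k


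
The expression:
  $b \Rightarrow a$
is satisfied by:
  {a: True, b: False}
  {b: False, a: False}
  {b: True, a: True}


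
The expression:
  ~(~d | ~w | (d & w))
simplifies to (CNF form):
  False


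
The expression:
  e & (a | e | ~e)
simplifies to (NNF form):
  e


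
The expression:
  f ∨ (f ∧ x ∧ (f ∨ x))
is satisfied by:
  {f: True}


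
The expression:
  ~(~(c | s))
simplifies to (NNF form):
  c | s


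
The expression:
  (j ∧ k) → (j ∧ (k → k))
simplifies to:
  True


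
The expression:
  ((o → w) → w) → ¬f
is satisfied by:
  {w: False, f: False, o: False}
  {o: True, w: False, f: False}
  {w: True, o: False, f: False}
  {o: True, w: True, f: False}
  {f: True, o: False, w: False}


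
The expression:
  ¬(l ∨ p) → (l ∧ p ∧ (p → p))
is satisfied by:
  {l: True, p: True}
  {l: True, p: False}
  {p: True, l: False}


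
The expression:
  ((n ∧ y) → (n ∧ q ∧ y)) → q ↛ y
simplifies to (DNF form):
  (q ∧ ¬q) ∨ (q ∧ ¬y) ∨ (n ∧ q ∧ ¬q) ∨ (n ∧ q ∧ ¬y) ∨ (n ∧ y ∧ ¬q) ∨ (n ∧ y ∧ ¬y) ∨ (q ∧ y ∧ ¬q) ∨ (q ∧ y ∧ ¬y)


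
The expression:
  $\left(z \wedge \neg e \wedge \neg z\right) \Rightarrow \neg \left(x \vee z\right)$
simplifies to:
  $\text{True}$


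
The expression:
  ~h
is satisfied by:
  {h: False}


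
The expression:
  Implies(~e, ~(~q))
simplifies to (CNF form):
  e | q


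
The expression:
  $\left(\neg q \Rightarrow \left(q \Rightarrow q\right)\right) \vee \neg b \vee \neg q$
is always true.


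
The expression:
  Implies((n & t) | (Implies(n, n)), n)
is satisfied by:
  {n: True}


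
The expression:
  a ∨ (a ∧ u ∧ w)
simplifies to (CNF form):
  a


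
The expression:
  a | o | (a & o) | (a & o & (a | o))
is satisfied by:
  {a: True, o: True}
  {a: True, o: False}
  {o: True, a: False}


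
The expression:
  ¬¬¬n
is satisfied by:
  {n: False}


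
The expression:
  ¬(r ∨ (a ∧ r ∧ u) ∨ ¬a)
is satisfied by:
  {a: True, r: False}


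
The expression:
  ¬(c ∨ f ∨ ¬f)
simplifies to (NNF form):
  False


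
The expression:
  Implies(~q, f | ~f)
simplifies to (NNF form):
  True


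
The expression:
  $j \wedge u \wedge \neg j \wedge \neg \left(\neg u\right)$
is never true.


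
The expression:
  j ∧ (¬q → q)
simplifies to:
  j ∧ q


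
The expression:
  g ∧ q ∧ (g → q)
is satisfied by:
  {g: True, q: True}


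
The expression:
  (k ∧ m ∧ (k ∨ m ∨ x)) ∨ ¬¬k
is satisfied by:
  {k: True}


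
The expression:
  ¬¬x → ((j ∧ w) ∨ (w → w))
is always true.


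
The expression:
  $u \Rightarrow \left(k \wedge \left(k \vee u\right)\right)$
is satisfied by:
  {k: True, u: False}
  {u: False, k: False}
  {u: True, k: True}


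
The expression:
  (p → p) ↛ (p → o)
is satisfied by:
  {p: True, o: False}


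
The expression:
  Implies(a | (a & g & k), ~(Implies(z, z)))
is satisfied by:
  {a: False}


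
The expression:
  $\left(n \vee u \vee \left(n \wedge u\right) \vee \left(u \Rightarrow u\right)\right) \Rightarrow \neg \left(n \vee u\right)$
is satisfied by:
  {n: False, u: False}


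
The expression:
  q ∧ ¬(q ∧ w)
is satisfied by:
  {q: True, w: False}


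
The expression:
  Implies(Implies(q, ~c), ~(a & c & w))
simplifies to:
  q | ~a | ~c | ~w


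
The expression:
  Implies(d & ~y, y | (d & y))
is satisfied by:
  {y: True, d: False}
  {d: False, y: False}
  {d: True, y: True}


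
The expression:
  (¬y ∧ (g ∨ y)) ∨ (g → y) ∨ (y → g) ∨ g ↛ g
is always true.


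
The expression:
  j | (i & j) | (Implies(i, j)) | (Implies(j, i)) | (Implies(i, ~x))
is always true.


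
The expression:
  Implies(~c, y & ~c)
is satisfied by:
  {y: True, c: True}
  {y: True, c: False}
  {c: True, y: False}


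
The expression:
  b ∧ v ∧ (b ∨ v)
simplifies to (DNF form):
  b ∧ v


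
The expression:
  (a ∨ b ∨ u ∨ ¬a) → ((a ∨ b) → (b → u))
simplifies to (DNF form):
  u ∨ ¬b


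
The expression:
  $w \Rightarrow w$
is always true.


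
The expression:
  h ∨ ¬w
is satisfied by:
  {h: True, w: False}
  {w: False, h: False}
  {w: True, h: True}


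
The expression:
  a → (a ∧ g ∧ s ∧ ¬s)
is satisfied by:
  {a: False}


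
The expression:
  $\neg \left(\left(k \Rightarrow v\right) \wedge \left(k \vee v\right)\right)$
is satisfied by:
  {v: False}


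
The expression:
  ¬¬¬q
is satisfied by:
  {q: False}


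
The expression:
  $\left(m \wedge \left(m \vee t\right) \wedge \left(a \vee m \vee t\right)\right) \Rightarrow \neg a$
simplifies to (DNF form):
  $\neg a \vee \neg m$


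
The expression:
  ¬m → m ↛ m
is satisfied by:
  {m: True}


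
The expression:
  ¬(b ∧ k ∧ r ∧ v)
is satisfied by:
  {k: False, b: False, r: False, v: False}
  {v: True, k: False, b: False, r: False}
  {r: True, k: False, b: False, v: False}
  {v: True, r: True, k: False, b: False}
  {b: True, v: False, k: False, r: False}
  {v: True, b: True, k: False, r: False}
  {r: True, b: True, v: False, k: False}
  {v: True, r: True, b: True, k: False}
  {k: True, r: False, b: False, v: False}
  {v: True, k: True, r: False, b: False}
  {r: True, k: True, v: False, b: False}
  {v: True, r: True, k: True, b: False}
  {b: True, k: True, r: False, v: False}
  {v: True, b: True, k: True, r: False}
  {r: True, b: True, k: True, v: False}
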